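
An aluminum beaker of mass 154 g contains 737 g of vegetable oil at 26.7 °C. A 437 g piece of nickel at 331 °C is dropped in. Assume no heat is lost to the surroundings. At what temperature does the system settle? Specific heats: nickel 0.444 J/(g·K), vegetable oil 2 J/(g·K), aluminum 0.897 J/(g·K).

T_f ≈ 59.4 °C

With ΣQ=0 the equilibrium temperature is the m·c-weighted mean:
T_f = (194.03·331 + 1474·26.7 + 138.14·26.7) / (194.03 + 1474 + 138.14)
    = 107267 / 1806.2 ≈ 59.39 °C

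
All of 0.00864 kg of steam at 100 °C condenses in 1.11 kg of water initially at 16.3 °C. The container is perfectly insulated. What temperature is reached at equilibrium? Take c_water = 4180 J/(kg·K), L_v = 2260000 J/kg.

Energy conservation, ΣQ = 0:
latent heat released on condensation: 0.00864×2260000 = 19526; condensate cools 100→T: 0.00864×4180×(T − 100) = 36.12(T − 100); original water: 4639.8(T − 16.3)
4675.9 T = 19526 + 3611.5 + 75629 = 98767
T ≈ 21.12 °C (< 100 °C, so full condensation is consistent).

T_f ≈ 21.1 °C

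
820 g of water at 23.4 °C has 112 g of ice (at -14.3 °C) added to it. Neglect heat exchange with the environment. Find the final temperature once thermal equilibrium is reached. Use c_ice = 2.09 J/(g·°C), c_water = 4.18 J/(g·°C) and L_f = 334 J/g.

T_f ≈ 10.1 °C

Net heat exchanged in the isolated system is zero:
warm ice to 0 °C: 112·2.09·(0 − (-14.3)) = 3347.3; melt ice: 112·334 = 37408; meltwater 0→T: 112·4.18·T = 468.16 T; water: 3427.6(T − 23.4)
3895.8 T = 80206 − 40755 = 39450
T ≈ 10.13 °C — above 0 °C, consistent with complete melting.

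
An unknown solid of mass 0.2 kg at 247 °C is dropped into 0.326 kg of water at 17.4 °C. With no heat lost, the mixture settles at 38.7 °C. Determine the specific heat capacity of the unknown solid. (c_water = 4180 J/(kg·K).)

m_s c (T_s − T_f) = m_water c_water (T_f − T_0):
0.2·c·(247 − 38.7) = 0.326·4180·(38.7 − 17.4)
41.66 c = 29025  ⇒  c ≈ 696.7 J/(kg·K)

c ≈ 697 J/(kg·K)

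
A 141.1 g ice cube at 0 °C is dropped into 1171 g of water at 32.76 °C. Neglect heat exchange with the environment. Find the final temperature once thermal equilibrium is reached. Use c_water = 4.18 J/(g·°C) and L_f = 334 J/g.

Energy conservation, ΣQ = 0:
fusion: m_ice L_f = 141.1×334 = 47127
  meltwater 0→T: 141.1×4.18×T = 589.8 T
  water: 4894.8(T − 32.76)
5484.6 T = 160353 − 47127 = 113226
T ≈ 20.64 °C (positive, so assuming full melt was valid).

T_f ≈ 20.6 °C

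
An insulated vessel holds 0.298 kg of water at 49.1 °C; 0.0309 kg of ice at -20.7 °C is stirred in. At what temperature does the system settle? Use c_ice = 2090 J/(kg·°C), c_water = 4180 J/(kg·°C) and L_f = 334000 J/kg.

T_f ≈ 36.0 °C

Let T be the final temperature. ΣQ_i = 0:
ice -20.7→0 °C: 0.0309·2090·20.7 = 1336.8; fusion: m_ice L_f = 0.0309·334000 = 10321; meltwater 0→T: 0.0309·4180·T = 129.16 T; water cools: 0.298·4180·(T − 49.1) = 1245.6(T − 49.1)
1374.8 T = 61161 − 11657 = 49503
T ≈ 36.01 °C — above 0 °C, consistent with complete melting.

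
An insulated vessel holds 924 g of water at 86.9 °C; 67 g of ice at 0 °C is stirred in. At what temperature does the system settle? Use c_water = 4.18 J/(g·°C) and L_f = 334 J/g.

Conservation of energy gives ΣQ = 0:
latent heat to melt: 67·334 = 22378
  meltwater 0→T: 67·4.18·T = 280.06 T
  water: 3862.3(T − 86.9)
4142.4 T = 335636 − 22378 = 313258
T ≈ 75.62 °C. Since T > 0 °C, the all-ice-melts assumption holds.

T_f ≈ 75.6 °C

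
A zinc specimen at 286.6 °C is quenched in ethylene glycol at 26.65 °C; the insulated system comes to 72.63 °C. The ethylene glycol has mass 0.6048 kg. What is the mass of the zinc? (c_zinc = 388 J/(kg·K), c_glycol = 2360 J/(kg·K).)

m ≈ 0.791 kg

Energy conservation, ΣQ = 0:
m·388·(72.63 − 286.6) + 0.6048·2360·(72.63 − 26.65) = 0
-83020 m = -65629
m = -65629/-83020 ≈ 0.7905 kg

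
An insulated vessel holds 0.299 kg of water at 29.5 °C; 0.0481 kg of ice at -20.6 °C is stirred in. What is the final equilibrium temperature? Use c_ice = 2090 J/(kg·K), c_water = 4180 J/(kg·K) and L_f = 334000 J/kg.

T_f ≈ 12.9 °C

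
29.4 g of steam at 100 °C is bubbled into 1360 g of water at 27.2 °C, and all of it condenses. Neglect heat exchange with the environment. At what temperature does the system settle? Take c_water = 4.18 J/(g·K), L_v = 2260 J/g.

T_f ≈ 40.2 °C

Heat gained plus heat lost sum to zero:
steam→water at 100 °C releases m L_v = 29.4·2260 = 66444
  condensate cools 100→T: 29.4·4.18·(T − 100) = 122.89(T − 100)
  water warms: 1360·4.18·(T − 27.2) = 5684.8(T − 27.2)
5807.7 T = 66444 + 12289 + 154627 = 233360
T ≈ 40.18 °C — below 100 °C, confirming all the steam condensed.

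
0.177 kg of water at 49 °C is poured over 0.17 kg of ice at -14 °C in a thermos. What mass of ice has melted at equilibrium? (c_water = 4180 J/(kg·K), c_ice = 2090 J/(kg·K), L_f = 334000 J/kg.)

m_melted ≈ 0.0936 kg

Heat available from the water dropping to 0 °C: 0.177×4180×49 = 36253 J.
Of that, 0.17×2090×14 = 4974.2 J goes to bring the ice to 0 °C, leaving 31279 J.
To melt every bit of ice: 0.17×334000 = 56780 J.
That's not enough to melt it all — equilibrium is at 0 °C with ice remaining.
m_melt = 31279 / L_f = 0.09365 kg.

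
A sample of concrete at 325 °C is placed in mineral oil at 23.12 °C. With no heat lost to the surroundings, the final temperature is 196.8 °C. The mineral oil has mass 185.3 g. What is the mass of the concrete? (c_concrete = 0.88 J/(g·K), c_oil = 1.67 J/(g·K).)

m ≈ 476 g

Setting the total heat transfer to zero:
m·0.88·(196.8 − 325) + 185.3·1.67·(196.8 − 23.12) = 0
-112.82 m = -53745
m = -53745/-112.82 ≈ 476.4 g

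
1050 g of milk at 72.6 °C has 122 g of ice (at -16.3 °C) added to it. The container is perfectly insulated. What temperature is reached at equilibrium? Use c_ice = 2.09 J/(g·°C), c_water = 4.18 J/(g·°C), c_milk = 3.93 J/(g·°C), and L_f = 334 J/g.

Setting the total heat transfer to zero:
ice -16.3→0 °C: 122×2.09×16.3 = 4156.2; melt ice: 122×334 = 40748; warm the meltwater: 509.96 T; milk cools: 1050×3.93×(T − 72.6) = 4126.5(T − 72.6)
4636.5 T = 299584 − 44904 = 254680
T ≈ 54.93 °C. Since T > 0 °C, the all-ice-melts assumption holds.

T_f ≈ 54.9 °C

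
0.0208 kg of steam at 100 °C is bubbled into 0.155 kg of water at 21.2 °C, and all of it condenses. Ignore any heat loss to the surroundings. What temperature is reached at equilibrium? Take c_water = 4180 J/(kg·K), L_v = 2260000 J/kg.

T_f ≈ 94.5 °C

Taking heat into each body as positive, Σ m c ΔT = 0:
latent heat released on condensation: 0.0208·2260000 = 47008; condensate cools 100→T: 0.0208·4180·(T − 100) = 86.94(T − 100); original water: 647.9(T − 21.2)
734.84 T = 47008 + 8694.4 + 13735 = 69438
T ≈ 94.49 °C — below 100 °C, confirming all the steam condensed.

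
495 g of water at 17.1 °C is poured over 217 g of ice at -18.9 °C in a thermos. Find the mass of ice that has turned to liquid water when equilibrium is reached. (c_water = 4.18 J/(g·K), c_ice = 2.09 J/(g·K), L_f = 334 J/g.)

m_melted ≈ 80.3 g

Cooling the water to 0 °C releases 495×4.18×17.1 = 35382 J.
Warming the ice to 0 °C takes 217×2.09×18.9 = 8571.7 J, leaving 26810 J for melting.
To melt every bit of ice: 217×334 = 72478 J.
Since 26810 < 72478 J, not all the ice melts; equilibrium is at 0 °C.
m_melt = 26810 / L_f = 80.27 g.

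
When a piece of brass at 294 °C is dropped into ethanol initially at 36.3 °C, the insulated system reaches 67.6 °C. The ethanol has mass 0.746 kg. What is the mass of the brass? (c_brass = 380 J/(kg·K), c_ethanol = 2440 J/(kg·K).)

m ≈ 0.662 kg

Heat gained plus heat lost sum to zero:
m·380·(67.6 − 294) + 0.746·2440·(67.6 − 36.3) = 0
-86032 m = -56974
m = -56974/-86032 ≈ 0.6622 kg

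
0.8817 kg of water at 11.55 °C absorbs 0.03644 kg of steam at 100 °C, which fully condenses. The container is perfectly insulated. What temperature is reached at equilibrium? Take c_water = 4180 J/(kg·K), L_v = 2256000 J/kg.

Net heat exchanged in the isolated system is zero:
latent heat released on condensation: 0.03644·2256000 = 82209; condensate cools 100→T: 0.03644·4180·(T − 100) = 152.32(T − 100); original water: 3685.5(T − 11.55)
3837.8 T = 82209 + 15232 + 42568 = 140008
T ≈ 36.48 °C — below 100 °C, confirming all the steam condensed.

T_f ≈ 36.5 °C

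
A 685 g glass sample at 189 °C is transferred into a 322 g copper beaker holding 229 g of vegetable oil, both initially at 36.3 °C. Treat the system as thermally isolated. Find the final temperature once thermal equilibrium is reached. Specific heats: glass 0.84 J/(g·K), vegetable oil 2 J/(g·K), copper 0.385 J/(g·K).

T_f = Σ m_i c_i T_i / Σ m_i c_i:
T_f = (575.4·189 + 458·36.3 + 123.97·36.3) / (575.4 + 458 + 123.97)
    = 129876 / 1157.4 ≈ 112.22 °C

T_f ≈ 112.2 °C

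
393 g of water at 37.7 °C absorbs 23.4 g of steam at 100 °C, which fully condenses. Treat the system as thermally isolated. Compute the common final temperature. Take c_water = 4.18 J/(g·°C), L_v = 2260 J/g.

T_f ≈ 71.6 °C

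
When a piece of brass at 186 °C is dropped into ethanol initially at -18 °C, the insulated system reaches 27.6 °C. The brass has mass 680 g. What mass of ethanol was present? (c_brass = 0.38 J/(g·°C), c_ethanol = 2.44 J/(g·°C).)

m ≈ 368 g

Heat lost by the brass = heat gained by the ethanol:
680×0.38×(186 − 27.6) = m×2.44×(27.6 − (-18))
111.26 m = 40931  ⇒  m ≈ 367.9 g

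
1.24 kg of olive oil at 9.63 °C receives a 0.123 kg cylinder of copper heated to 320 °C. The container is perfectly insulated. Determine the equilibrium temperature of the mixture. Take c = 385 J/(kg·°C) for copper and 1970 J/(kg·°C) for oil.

Setting the total heat transfer to zero:
0.123·385·(T − 320) + 1.24·1970·(T − 9.63) = 0
47.35(T − 320) + 2442.8(T − 9.63) = 0
2490.2 T = 38678
T = 38678/2490.2 ≈ 15.53 °C

T_f ≈ 15.5 °C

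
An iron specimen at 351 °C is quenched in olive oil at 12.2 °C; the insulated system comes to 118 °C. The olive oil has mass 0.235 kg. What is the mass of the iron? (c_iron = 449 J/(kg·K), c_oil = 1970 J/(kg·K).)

m ≈ 0.468 kg

Setting the total heat transfer to zero:
m×449×(118 − 351) + 0.235×1970×(118 − 12.2) = 0
-104617 m = -48980
m = -48980/-104617 ≈ 0.4682 kg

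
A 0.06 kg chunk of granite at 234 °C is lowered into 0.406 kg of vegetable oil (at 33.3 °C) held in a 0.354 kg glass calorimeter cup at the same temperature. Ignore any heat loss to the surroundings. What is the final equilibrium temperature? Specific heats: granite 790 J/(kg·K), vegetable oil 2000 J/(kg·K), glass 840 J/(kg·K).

Let T be the final temperature. ΣQ_i = 0:
0.06·790·(T − 234) + 0.406·2000·(T − 33.3) + 0.354·840·(T − 33.3) = 0
47.4(T − 234) + 812(T − 33.3) + 297.36(T − 33.3) = 0
(47.4 + 812 + 297.36) T = 47.4·234 + 812·33.3 + 297.36·33.3
T = 48033/1156.8 ≈ 41.52 °C

T_f ≈ 41.5 °C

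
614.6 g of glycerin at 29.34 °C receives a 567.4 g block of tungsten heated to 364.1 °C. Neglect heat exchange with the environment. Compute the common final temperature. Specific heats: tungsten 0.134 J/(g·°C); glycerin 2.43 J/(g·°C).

Heat gained plus heat lost sum to zero:
567.4·0.134·(T − 364.1) + 614.6·2.43·(T − 29.34) = 0
76.03(T − 364.1) + 1493.5(T − 29.34) = 0
1569.5 T = 71502
T = 71502/1569.5 ≈ 45.56 °C

T_f ≈ 45.6 °C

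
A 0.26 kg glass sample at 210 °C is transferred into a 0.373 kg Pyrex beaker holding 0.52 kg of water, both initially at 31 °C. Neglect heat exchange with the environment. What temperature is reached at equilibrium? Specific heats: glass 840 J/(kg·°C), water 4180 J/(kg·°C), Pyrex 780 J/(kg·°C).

Setting the total heat transfer to zero:
0.26·840·(T − 210) + 0.52·4180·(T − 31) + 0.373·780·(T − 31) = 0
218.4(T − 210) + 2173.6(T − 31) + 290.94(T − 31) = 0
2682.9 T = 122265
T = 122265 / 2682.9 = 45.6 °C

T_f ≈ 45.6 °C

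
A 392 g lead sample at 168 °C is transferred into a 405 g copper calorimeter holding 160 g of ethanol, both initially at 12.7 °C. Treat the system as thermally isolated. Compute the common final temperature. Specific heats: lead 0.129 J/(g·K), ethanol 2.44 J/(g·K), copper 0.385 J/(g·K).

T_f ≈ 25.9 °C

Heat gained plus heat lost sum to zero:
392·0.129·(T − 168) + 160·2.44·(T − 12.7) + 405·0.385·(T − 12.7) = 0
(50.57 + 390.4 + 155.93) T = 50.57·168 + 390.4·12.7 + 155.93·12.7
T = 15434/596.89 ≈ 25.86 °C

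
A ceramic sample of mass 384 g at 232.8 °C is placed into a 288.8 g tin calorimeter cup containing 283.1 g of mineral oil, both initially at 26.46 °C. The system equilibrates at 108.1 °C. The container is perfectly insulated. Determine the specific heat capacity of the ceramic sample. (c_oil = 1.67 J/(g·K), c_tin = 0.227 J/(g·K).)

Energy conservation, ΣQ = 0:
384×c×(108.1 − 232.8) + 283.1×1.67×(108.1 − 26.46) + 288.8×0.227×(108.1 − 26.46) = 0
-47885 c = -43950
c = -43950/-47885 ≈ 0.9178 J/(g·K)

c ≈ 0.918 J/(g·K)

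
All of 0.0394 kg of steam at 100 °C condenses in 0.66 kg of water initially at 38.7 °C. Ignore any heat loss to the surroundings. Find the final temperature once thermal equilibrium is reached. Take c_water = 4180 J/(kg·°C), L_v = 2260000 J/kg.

T_f ≈ 72.6 °C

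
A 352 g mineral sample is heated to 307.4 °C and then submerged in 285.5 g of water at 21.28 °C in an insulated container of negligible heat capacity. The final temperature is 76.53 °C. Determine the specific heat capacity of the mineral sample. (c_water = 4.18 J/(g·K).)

Heat gained plus heat lost sum to zero:
352×c×(76.53 − 307.4) + 285.5×4.18×(76.53 − 21.28) = 0
-81266 c = -65935
c = -65935/-81266 ≈ 0.8113 J/(g·K)

c ≈ 0.811 J/(g·K)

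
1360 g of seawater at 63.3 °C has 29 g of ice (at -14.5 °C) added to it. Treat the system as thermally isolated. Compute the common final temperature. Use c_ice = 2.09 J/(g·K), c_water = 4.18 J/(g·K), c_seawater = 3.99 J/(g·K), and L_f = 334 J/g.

T_f ≈ 60.0 °C

Energy balance with sensible and latent terms:
warm ice to 0 °C: 29·2.09·(0 − (-14.5)) = 878.85; latent heat to melt: 29·334 = 9686; warm the meltwater: 121.22 T; seawater cools: 1360·3.99·(T − 63.3) = 5426.4(T − 63.3)
5547.6 T = 343491 − 10565 = 332926
T ≈ 60.01 °C. Since T > 0 °C, the all-ice-melts assumption holds.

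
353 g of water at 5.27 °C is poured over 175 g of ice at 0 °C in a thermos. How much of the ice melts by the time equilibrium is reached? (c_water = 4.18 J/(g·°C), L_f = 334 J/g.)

m_melted ≈ 23.3 g

Heat available from the water dropping to 0 °C: 353×4.18×5.27 = 7776.1 J.
To melt every bit of ice: 175×334 = 58450 J.
That's not enough to melt it all — equilibrium is at 0 °C with ice remaining.
m_melt = 7776.1 / L_f = 23.28 g.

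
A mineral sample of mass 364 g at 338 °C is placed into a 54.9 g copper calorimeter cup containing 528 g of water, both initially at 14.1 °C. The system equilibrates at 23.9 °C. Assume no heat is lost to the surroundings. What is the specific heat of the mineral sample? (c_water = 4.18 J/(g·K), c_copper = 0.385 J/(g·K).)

c ≈ 0.191 J/(g·K)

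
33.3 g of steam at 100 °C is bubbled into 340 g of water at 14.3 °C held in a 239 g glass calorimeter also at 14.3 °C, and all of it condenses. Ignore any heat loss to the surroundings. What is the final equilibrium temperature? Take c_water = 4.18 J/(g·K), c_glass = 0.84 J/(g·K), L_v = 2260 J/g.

Energy conservation, ΣQ = 0:
latent heat released on condensation: 33.3·2260 = 75258
  condensed water 100 °C→T: 139.19(T − 100)
  water warms: 340·4.18·(T − 14.3) = 1421.2(T − 14.3)
  glass cup: 239·0.84·(T − 14.3) = 200.76(T − 14.3)
1761.2 T = 75258 + 13919 + 23194 = 112371
T ≈ 63.81 °C, under the boiling point, so the assumption holds.

T_f ≈ 63.8 °C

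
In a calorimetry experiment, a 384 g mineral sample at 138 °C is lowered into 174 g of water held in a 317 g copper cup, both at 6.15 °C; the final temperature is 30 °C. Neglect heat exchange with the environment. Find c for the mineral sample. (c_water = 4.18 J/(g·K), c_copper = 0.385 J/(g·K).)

Heat gained plus heat lost sum to zero:
384×c×(30 − 138) + 174×4.18×(30 − 6.15) + 317×0.385×(30 − 6.15) = 0
-41472 c = -20257
c = -20257/-41472 ≈ 0.4885 J/(g·K)

c ≈ 0.488 J/(g·K)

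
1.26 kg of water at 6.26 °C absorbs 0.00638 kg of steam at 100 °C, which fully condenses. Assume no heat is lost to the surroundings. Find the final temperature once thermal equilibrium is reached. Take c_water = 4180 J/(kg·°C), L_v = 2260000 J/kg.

Sum of m c ΔT and latent-heat terms is zero:
steam→water at 100 °C releases m L_v = 0.00638×2260000 = 14419
  condensate cools 100→T: 0.00638×4180×(T − 100) = 26.67(T − 100)
  water warms: 1.26×4180×(T − 6.26) = 5266.8(T − 6.26)
5293.5 T = 14419 + 2666.8 + 32970 = 50056
T ≈ 9.46 °C (< 100 °C, so full condensation is consistent).

T_f ≈ 9.5 °C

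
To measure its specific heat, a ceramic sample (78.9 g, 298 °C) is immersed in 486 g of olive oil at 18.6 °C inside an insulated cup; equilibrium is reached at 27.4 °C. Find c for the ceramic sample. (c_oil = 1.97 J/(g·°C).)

Heat lost by the ceramic sample = heat gained by the oil:
78.9×c×(298 − 27.4) = 486×1.97×(27.4 − 18.6)
21350 c = 8425.3  ⇒  c ≈ 0.3946 J/(g·°C)

c ≈ 0.395 J/(g·°C)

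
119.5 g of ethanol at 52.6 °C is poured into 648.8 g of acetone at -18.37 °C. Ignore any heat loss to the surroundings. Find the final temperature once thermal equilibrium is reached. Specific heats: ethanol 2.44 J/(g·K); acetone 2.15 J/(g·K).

|Q_ethanol| = |Q_acetone|:
119.5·2.44·(52.6 − T) = 648.8·2.15·(T − (-18.37))
291.58(52.6 − T) = 1394.9(T − (-18.37))
1686.5 T = -10288  ⇒  T ≈ -6.10 °C

T_f ≈ -6.1 °C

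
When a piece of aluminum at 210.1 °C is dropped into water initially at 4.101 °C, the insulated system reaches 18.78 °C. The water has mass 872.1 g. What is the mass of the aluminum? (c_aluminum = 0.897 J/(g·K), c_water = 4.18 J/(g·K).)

|Q_aluminum| = |Q_water|:
m×0.897×(210.1 − 18.78) = 872.1×4.18×(18.78 − 4.101)
171.61 m = 53511  ⇒  m ≈ 311.8 g

m ≈ 312 g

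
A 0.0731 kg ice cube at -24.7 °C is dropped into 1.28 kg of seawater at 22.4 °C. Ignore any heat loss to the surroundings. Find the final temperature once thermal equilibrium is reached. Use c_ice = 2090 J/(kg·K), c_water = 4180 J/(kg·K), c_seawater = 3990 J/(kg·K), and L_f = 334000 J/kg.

Energy balance with sensible and latent terms:
ice -24.7→0 °C: 0.0731·2090·24.7 = 3773.6; fusion: m_ice L_f = 0.0731·334000 = 24415; meltwater 0→T: 0.0731·4180·T = 305.56 T; seawater cools: 1.28·3990·(T − 22.4) = 5107.2(T − 22.4)
5412.8 T = 114401 − 28189 = 86212
T ≈ 15.93 °C (positive, so assuming full melt was valid).

T_f ≈ 15.9 °C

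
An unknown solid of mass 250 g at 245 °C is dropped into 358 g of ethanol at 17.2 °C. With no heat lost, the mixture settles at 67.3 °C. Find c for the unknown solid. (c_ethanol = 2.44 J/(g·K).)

c ≈ 0.985 J/(g·K)

Energy conservation, ΣQ = 0:
250·c·(67.3 − 245) + 358·2.44·(67.3 − 17.2) = 0
-44425 c = -43763
c = -43763/-44425 ≈ 0.9851 J/(g·K)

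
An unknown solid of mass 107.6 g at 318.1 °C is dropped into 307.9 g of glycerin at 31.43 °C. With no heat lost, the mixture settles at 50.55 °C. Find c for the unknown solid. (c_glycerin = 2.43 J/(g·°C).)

c ≈ 0.497 J/(g·°C)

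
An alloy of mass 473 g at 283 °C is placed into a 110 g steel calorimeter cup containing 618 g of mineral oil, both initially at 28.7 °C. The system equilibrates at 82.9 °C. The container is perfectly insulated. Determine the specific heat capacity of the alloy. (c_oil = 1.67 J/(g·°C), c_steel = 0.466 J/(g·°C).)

c ≈ 0.62 J/(g·°C)

Energy conservation, ΣQ = 0:
473·c·(82.9 − 283) + 618·1.67·(82.9 − 28.7) + 110·0.466·(82.9 − 28.7) = 0
-94647 c = -58716
c = -58716/-94647 ≈ 0.6204 J/(g·°C)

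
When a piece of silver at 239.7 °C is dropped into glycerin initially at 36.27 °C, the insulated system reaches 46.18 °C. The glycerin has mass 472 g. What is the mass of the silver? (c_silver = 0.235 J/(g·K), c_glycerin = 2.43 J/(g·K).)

Heat lost by the silver = heat gained by the glycerin:
m×0.235×(239.7 − 46.18) = 472×2.43×(46.18 − 36.27)
45.48 m = 11366  ⇒  m ≈ 249.9 g

m ≈ 250 g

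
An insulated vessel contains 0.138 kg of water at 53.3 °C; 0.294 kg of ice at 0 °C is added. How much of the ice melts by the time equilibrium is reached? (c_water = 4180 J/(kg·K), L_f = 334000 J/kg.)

m_melted ≈ 0.0921 kg

Cooling the water to 0 °C releases 0.138×4180×53.3 = 30746 J.
Melting all 0.294 kg of ice would need 0.294×334000 = 98196 J.
30746 J < 98196 J, so only part of the ice melts and the system sits at 0 °C.
m_melt = 30746 / L_f = 0.09205 kg.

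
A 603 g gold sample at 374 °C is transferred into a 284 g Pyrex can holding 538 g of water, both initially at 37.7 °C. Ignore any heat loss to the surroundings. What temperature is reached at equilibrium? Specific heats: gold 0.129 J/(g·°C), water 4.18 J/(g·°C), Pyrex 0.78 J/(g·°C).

T_f ≈ 48.0 °C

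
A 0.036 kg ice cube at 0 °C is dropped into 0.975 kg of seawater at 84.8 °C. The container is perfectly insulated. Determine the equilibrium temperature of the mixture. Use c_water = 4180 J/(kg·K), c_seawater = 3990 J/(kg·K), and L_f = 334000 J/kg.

T_f ≈ 78.7 °C

Energy balance with sensible and latent terms:
latent heat to melt: 0.036×334000 = 12024; warm the meltwater: 150.48 T; seawater cools: 0.975×3990×(T − 84.8) = 3890.2(T − 84.8)
4040.7 T = 329893 − 12024 = 317869
T ≈ 78.67 °C (positive, so assuming full melt was valid).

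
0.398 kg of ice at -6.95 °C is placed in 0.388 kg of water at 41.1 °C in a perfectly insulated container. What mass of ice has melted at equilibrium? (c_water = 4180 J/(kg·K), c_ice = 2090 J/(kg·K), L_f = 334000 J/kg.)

m_melted ≈ 0.182 kg

Water can give up m c ΔT = 0.388×4180×41.1 = 66658 J before reaching 0 °C.
Of that, 0.398×2090×6.95 = 5781.1 J goes to bring the ice to 0 °C, leaving 60876 J.
To melt every bit of ice: 0.398×334000 = 132932 J.
That's not enough to melt it all — equilibrium is at 0 °C with ice remaining.
Mass melted = 60876/334000 ≈ 0.1823 kg.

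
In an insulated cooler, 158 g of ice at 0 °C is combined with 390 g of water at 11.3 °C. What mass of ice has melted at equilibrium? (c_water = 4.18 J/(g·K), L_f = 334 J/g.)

Heat available from the water dropping to 0 °C: 390×4.18×11.3 = 18421 J.
To melt every bit of ice: 158×334 = 52772 J.
18421 J < 52772 J, so only part of the ice melts and the system sits at 0 °C.
m_melted×334 = 18421  ⇒  m_melted ≈ 55.15 g.

m_melted ≈ 55.2 g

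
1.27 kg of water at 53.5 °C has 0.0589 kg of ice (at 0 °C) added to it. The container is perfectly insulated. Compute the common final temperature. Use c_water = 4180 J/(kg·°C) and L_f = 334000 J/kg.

T_f ≈ 47.6 °C

Conservation of energy gives ΣQ = 0:
melt ice: 0.0589×334000 = 19673; warm the meltwater: 246.2 T; water cools: 1.27×4180×(T − 53.5) = 5308.6(T − 53.5)
5554.8 T = 284010 − 19673 = 264338
T ≈ 47.59 °C (positive, so assuming full melt was valid).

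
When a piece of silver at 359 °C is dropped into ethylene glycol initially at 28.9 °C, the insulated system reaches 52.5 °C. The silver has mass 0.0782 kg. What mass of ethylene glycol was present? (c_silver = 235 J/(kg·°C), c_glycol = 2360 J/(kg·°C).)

Heat lost by the silver = heat gained by the glycol:
0.0782·235·(359 − 52.5) = m·2360·(52.5 − 28.9)
55696 m = 5632.6  ⇒  m ≈ 0.1011 kg

m ≈ 0.101 kg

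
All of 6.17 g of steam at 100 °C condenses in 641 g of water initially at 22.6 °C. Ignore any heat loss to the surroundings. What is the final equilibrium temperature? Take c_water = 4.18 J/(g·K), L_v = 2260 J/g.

Heat gained plus heat lost sum to zero:
latent heat released on condensation: 6.17·2260 = 13944
  condensed water 100 °C→T: 25.79(T − 100)
  water warms: 641·4.18·(T − 22.6) = 2679.4(T − 22.6)
2705.2 T = 13944 + 2579.1 + 60554 = 77077
T ≈ 28.49 °C (< 100 °C, so full condensation is consistent).

T_f ≈ 28.5 °C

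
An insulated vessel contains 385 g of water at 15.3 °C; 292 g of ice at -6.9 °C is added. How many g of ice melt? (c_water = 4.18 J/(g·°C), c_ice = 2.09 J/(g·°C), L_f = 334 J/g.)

Cooling the water to 0 °C releases 385×4.18×15.3 = 24622 J.
Of that, 292×2.09×6.9 = 4210.9 J goes to bring the ice to 0 °C, leaving 20411 J.
To melt every bit of ice: 292×334 = 97528 J.
Since 20411 < 97528 J, not all the ice melts; equilibrium is at 0 °C.
m_melt = 20411 / L_f = 61.11 g.

m_melted ≈ 61.1 g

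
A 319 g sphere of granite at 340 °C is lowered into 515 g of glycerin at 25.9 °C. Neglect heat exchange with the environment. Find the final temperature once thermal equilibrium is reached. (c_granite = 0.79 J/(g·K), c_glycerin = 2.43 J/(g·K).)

T_f is the heat-capacity-weighted average of the initial temperatures:
T_f = (252.01×340 + 1251.5×25.9) / (252.01 + 1251.5)
    = 118096 / 1503.5 ≈ 78.55 °C

T_f ≈ 78.5 °C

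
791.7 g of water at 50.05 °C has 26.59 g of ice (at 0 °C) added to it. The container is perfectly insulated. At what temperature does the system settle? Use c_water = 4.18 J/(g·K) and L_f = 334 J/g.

T_f ≈ 45.8 °C

Heat gained plus heat lost sum to zero:
melt ice: 26.59×334 = 8881.1; warm the meltwater: 111.15 T; water cools: 791.7×4.18×(T − 50.05) = 3309.3(T − 50.05)
3420.5 T = 165631 − 8881.1 = 156750
T ≈ 45.83 °C. Since T > 0 °C, the all-ice-melts assumption holds.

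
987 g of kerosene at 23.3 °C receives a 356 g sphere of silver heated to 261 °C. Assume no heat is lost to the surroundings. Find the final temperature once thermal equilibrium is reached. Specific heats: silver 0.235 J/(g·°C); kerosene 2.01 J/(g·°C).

Net heat exchanged in the isolated system is zero:
356·0.235·(T − 261) + 987·2.01·(T − 23.3) = 0
(83.66 + 1983.9) T = 83.66·261 + 1983.9·23.3
T = 68059/2067.5 ≈ 32.92 °C

T_f ≈ 32.9 °C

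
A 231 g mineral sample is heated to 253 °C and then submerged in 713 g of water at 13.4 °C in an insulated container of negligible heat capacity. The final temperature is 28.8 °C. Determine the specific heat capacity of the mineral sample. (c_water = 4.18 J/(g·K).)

c ≈ 0.886 J/(g·K)

Heat lost by the mineral sample = heat gained by the water:
231·c·(253 − 28.8) = 713·4.18·(28.8 − 13.4)
51790 c = 45897  ⇒  c ≈ 0.8862 J/(g·K)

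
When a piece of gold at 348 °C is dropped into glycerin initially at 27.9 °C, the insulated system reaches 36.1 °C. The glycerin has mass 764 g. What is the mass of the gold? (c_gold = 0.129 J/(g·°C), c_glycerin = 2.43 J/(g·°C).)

m ≈ 378 g

Heat lost by the gold = heat gained by the glycerin:
m·0.129·(348 − 36.1) = 764·2.43·(36.1 − 27.9)
40.24 m = 15223  ⇒  m ≈ 378.4 g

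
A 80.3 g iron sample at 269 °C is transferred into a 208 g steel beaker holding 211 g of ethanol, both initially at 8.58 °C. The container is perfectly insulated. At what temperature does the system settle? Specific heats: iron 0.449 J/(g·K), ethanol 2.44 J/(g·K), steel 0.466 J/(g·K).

T_f ≈ 23.1 °C

T_f = Σ m_i c_i T_i / Σ m_i c_i:
T_f = (36.05×269 + 514.84×8.58 + 96.93×8.58) / (36.05 + 514.84 + 96.93)
    = 14948 / 647.82 ≈ 23.07 °C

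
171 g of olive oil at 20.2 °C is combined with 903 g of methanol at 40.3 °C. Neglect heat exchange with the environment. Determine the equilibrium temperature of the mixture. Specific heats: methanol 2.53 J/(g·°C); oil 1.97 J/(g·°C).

Set heat shed by the hot body equal to heat absorbed by the cold body:
903*2.53*(40.3 − T) = 171*1.97*(T − 20.2)
2284.6(40.3 − T) = 336.87(T − 20.2)
2621.5 T = 98874  ⇒  T ≈ 37.72 °C

T_f ≈ 37.7 °C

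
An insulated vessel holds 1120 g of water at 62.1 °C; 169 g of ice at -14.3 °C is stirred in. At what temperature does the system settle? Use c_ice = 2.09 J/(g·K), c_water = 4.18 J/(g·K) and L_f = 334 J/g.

Energy conservation, ΣQ = 0:
warm ice to 0 °C: 169×2.09×(0 − (-14.3)) = 5050.9
  fusion: m_ice L_f = 169×334 = 56446
  meltwater 0→T: 169×4.18×T = 706.42 T
  water cools: 1120×4.18×(T − 62.1) = 4681.6(T − 62.1)
5388 T = 290727 − 61497 = 229230
T ≈ 42.54 °C. Since T > 0 °C, the all-ice-melts assumption holds.

T_f ≈ 42.5 °C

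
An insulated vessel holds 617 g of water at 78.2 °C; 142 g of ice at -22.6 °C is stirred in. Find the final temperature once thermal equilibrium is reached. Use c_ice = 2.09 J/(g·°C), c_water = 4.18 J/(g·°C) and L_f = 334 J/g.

T_f ≈ 46.5 °C

Energy conservation, ΣQ = 0:
ice -22.6→0 °C: 142×2.09×22.6 = 6707.2
  latent heat to melt: 142×334 = 47428
  warm the meltwater: 593.56 T
  water: 2579.1(T − 78.2)
3172.6 T = 201682 − 54135 = 147547
T ≈ 46.51 °C (positive, so assuming full melt was valid).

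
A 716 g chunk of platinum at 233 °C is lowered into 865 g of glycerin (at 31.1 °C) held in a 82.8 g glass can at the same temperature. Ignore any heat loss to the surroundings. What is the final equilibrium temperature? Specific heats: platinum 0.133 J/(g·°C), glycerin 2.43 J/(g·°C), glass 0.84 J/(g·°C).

T_f ≈ 39.6 °C

Conservation of energy gives ΣQ = 0:
716*0.133*(T − 233) + 865*2.43*(T − 31.1) + 82.8*0.84*(T − 31.1) = 0
95.23(T − 233) + 2102(T − 31.1) + 69.55(T − 31.1) = 0
2266.7 T = 89722
T = 89722/2266.7 ≈ 39.58 °C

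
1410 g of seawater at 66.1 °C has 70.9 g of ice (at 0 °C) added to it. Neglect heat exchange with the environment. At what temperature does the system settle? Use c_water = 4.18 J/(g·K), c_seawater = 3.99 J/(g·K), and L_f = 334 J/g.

Conservation of energy gives ΣQ = 0:
latent heat to melt: 70.9·334 = 23681; warm the meltwater: 296.36 T; seawater: 5625.9(T − 66.1)
5922.3 T = 371872 − 23681 = 348191
T ≈ 58.79 °C — above 0 °C, consistent with complete melting.

T_f ≈ 58.8 °C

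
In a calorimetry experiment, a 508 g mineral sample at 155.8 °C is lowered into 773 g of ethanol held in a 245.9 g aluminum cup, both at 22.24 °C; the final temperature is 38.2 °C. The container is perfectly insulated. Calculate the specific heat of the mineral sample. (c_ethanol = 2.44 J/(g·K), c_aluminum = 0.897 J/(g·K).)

c ≈ 0.563 J/(g·K)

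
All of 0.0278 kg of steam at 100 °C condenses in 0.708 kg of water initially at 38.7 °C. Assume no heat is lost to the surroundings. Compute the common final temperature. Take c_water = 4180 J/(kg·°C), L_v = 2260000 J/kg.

Taking heat into each body as positive, Σ m c ΔT = 0:
steam→water at 100 °C releases m L_v = 0.0278·2260000 = 62828
  condensed water 100 °C→T: 116.2(T − 100)
  original water: 2959.4(T − 38.7)
3075.6 T = 62828 + 11620 + 114530 = 188979
T ≈ 61.44 °C — below 100 °C, confirming all the steam condensed.

T_f ≈ 61.4 °C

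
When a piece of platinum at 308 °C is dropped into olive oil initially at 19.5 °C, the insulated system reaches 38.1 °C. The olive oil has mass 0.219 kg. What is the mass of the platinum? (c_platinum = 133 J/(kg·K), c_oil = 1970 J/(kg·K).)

Taking heat into each body as positive, Σ m c ΔT = 0:
m×133×(38.1 − 308) + 0.219×1970×(38.1 − 19.5) = 0
-35897 m = -8024.6
m = -8024.6/-35897 ≈ 0.2235 kg

m ≈ 0.224 kg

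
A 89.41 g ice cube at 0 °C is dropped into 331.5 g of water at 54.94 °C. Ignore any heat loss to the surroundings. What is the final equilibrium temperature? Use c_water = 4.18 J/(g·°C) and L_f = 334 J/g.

Sum of m c ΔT and latent-heat terms is zero:
melt ice: 89.41×334 = 29863
  warm the meltwater: 373.73 T
  water cools: 331.5×4.18×(T − 54.94) = 1385.7(T − 54.94)
1759.4 T = 76129 − 29863 = 46266
T ≈ 26.30 °C. Since T > 0 °C, the all-ice-melts assumption holds.

T_f ≈ 26.3 °C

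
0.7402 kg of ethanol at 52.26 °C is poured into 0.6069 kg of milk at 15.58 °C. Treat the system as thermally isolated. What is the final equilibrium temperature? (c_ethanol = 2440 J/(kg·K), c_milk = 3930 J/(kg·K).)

With ΣQ=0 the equilibrium temperature is the m·c-weighted mean:
T_f = (1806.1·52.26 + 2385.1·15.58) / (1806.1 + 2385.1)
    = 131546 / 4191.2 ≈ 31.39 °C

T_f ≈ 31.4 °C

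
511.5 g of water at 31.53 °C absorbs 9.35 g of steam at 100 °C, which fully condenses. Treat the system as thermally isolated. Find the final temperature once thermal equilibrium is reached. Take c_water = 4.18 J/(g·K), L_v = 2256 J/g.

Sum of m c ΔT and latent-heat terms is zero:
condense steam: −9.35×2256 = −21094
  condensate cools 100→T: 9.35×4.18×(T − 100) = 39.08(T − 100)
  original water: 2138.1(T − 31.53)
2177.2 T = 21094 + 3908.3 + 67413 = 92415
T ≈ 42.45 °C (< 100 °C, so full condensation is consistent).

T_f ≈ 42.4 °C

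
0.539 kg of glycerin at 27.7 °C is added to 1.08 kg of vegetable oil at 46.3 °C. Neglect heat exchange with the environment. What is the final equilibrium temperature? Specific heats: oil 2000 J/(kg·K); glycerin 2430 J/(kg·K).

Set heat shed by the hot body equal to heat absorbed by the cold body:
1.08*2000*(46.3 − T) = 0.539*2430*(T − 27.7)
2160(46.3 − T) = 1309.8(T − 27.7)
3469.8 T = 136289  ⇒  T ≈ 39.28 °C

T_f ≈ 39.3 °C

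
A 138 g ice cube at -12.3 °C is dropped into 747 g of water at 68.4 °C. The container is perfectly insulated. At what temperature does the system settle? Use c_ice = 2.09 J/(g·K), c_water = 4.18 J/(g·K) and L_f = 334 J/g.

Net heat exchanged in the isolated system is zero:
warm ice to 0 °C: 138×2.09×(0 − (-12.3)) = 3547.6
  fusion: m_ice L_f = 138×334 = 46092
  meltwater 0→T: 138×4.18×T = 576.84 T
  water: 3122.5(T − 68.4)
3699.3 T = 213576 − 49640 = 163937
T ≈ 44.32 °C (positive, so assuming full melt was valid).

T_f ≈ 44.3 °C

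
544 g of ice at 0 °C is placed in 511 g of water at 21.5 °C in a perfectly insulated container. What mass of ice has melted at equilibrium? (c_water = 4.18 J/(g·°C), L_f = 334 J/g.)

Water can give up m c ΔT = 511·4.18·21.5 = 45924 J before reaching 0 °C.
To melt every bit of ice: 544·334 = 181696 J.
That's not enough to melt it all — equilibrium is at 0 °C with ice remaining.
Mass melted = 45924/334 ≈ 137.5 g.

m_melted ≈ 137 g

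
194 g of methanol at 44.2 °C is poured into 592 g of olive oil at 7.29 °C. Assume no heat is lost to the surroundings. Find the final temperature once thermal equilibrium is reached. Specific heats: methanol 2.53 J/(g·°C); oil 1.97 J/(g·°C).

T_f ≈ 18.2 °C

Heat lost by the methanol equals heat gained by the oil:
194·2.53·(44.2 − T) = 592·1.97·(T − 7.29)
490.82(44.2 − T) = 1166.2(T − 7.29)
1657.1 T = 30196  ⇒  T ≈ 18.22 °C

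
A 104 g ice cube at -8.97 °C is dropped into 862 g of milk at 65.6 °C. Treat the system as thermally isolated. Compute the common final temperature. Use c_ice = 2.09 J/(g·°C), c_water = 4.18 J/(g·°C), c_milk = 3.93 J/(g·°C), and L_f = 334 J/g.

T_f ≈ 48.5 °C

Let T be the final temperature. ΣQ_i = 0:
ice -8.97→0 °C: 104×2.09×8.97 = 1949.7; melt ice: 104×334 = 34736; warm the meltwater: 434.72 T; milk cools: 862×3.93×(T − 65.6) = 3387.7(T − 65.6)
3822.4 T = 222230 − 36686 = 185545
T ≈ 48.54 °C. Since T > 0 °C, the all-ice-melts assumption holds.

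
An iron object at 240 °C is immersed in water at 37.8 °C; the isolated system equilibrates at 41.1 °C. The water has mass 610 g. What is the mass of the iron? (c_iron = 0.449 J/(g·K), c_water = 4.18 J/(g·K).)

m ≈ 94.2 g

Net heat exchanged in the isolated system is zero:
m×0.449×(41.1 − 240) + 610×4.18×(41.1 − 37.8) = 0
-89.31 m = -8414.3
m = -8414.3/-89.31 ≈ 94.22 g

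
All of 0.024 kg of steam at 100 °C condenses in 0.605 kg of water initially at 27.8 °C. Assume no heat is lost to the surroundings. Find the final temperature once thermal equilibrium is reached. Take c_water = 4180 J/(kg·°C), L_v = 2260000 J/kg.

Let T be the final temperature. ΣQ_i = 0:
steam→water at 100 °C releases m L_v = 0.024×2260000 = 54240; condensed water 100 °C→T: 100.32(T − 100); original water: 2528.9(T − 27.8)
2629.2 T = 54240 + 10032 + 70303 = 134575
T ≈ 51.18 °C (< 100 °C, so full condensation is consistent).

T_f ≈ 51.2 °C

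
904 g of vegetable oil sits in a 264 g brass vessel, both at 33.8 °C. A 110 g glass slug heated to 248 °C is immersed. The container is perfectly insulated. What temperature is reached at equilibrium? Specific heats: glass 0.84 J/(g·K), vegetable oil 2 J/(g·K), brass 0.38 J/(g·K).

T_f ≈ 43.7 °C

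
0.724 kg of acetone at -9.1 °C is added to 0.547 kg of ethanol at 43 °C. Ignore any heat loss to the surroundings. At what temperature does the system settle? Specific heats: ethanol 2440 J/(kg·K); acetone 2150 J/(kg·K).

T_f ≈ 15.0 °C

Heat gained plus heat lost sum to zero:
0.547·2440·(T − 43) + 0.724·2150·(T − (-9.1)) = 0
1334.7(T − 43) + 1556.6(T − (-9.1)) = 0
2891.3 T = 43226
T = 43226/2891.3 ≈ 14.95 °C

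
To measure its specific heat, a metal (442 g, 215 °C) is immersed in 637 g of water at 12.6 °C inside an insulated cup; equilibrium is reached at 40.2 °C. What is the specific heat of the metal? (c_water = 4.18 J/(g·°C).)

Let T be the final temperature. ΣQ_i = 0:
442×c×(40.2 − 215) + 637×4.18×(40.2 − 12.6) = 0
-77262 c = -73489
c = -73489/-77262 ≈ 0.9512 J/(g·°C)

c ≈ 0.951 J/(g·°C)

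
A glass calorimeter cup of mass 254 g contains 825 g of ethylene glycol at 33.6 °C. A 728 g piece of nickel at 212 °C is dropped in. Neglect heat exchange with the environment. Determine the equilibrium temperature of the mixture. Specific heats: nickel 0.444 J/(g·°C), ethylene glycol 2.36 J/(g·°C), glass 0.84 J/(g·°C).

Energy conservation, ΣQ = 0:
728·0.444·(T − 212) + 825·2.36·(T − 33.6) + 254·0.84·(T − 33.6) = 0
323.23(T − 212) + 1947(T − 33.6) + 213.36(T − 33.6) = 0
2483.6 T = 141113
T ≈ 56.82 °C

T_f ≈ 56.8 °C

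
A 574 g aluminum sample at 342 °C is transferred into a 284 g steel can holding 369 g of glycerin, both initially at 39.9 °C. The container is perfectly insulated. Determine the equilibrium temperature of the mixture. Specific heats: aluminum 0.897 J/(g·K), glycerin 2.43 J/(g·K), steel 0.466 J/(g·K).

Net heat exchanged in the isolated system is zero:
574*0.897*(T − 342) + 369*2.43*(T − 39.9) + 284*0.466*(T − 39.9) = 0
514.88(T − 342) + 896.67(T − 39.9) + 132.34(T − 39.9) = 0
1543.9 T = 217146
T ≈ 140.65 °C

T_f ≈ 140.6 °C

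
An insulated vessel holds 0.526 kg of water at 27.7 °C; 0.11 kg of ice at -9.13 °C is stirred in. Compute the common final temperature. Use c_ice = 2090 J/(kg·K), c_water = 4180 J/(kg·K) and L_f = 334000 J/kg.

Net heat exchanged in the isolated system is zero:
warm ice to 0 °C: 0.11·2090·(0 − (-9.13)) = 2099; latent heat to melt: 0.11·334000 = 36740; meltwater 0→T: 0.11·4180·T = 459.8 T; water: 2198.7(T − 27.7)
2658.5 T = 60903 − 38839 = 22064
T ≈ 8.30 °C. Since T > 0 °C, the all-ice-melts assumption holds.

T_f ≈ 8.3 °C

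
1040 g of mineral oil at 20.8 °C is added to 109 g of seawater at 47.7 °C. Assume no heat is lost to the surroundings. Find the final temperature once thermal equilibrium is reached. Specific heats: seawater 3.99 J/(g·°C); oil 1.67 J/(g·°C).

T_f ≈ 26.2 °C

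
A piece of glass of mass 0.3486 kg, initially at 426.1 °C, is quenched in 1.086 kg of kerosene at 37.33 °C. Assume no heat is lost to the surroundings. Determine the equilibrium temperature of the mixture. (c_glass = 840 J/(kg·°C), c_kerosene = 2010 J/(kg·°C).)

T_f ≈ 83.3 °C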